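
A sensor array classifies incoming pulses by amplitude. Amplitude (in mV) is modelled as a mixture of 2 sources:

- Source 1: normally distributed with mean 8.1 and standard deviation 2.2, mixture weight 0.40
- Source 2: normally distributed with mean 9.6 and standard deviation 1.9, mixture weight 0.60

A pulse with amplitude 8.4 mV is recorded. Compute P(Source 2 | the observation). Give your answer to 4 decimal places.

0.5895

P(component k | x) = π_k·f_k(x) / marginal(x), where marginal(x) = Σ_j π_j·f_j(x).
Component likelihoods at x = 8.4 mV:
  f_1 = (1/(2.2·√(2π)))·exp(−(8.4−8.1)²/(2·2.2²)) = 0.181337·exp(-0.00930) = 0.179659
  f_2 = (1/(1.9·√(2π)))·exp(−(8.4−9.6)²/(2·1.9²)) = 0.209970·exp(-0.19945) = 0.172004
Prior × likelihood for each component:
  π_1·f_1 = 0.40 × 0.179659 = 0.0718637
  π_2·f_2 = 0.60 × 0.172004 = 0.103202
Denominator: 0.0718637 + 0.103202 = 0.175066
So the posterior for Source 2 is 0.103202 / 0.175066 ≈ 0.5895.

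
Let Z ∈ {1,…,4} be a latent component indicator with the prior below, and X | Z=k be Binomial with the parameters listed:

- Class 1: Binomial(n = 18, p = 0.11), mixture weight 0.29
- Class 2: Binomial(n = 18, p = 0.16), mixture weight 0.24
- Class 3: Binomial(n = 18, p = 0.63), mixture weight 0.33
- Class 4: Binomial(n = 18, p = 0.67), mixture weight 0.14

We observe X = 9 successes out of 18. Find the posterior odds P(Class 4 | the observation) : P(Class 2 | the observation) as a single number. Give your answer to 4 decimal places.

51.4780

The posterior odds equal the prior odds times the likelihood ratio: (P(Z=i)/P(Z=j))·(f_i(x)/f_j(x)).
Component likelihoods at x = 9 successes out of 18:
  f_1 = C(18,9)·0.11^9·0.89^9 = 48620·2.35795e-09·0.350356 = 4.01661e-05
  f_2 = C(18,9)·0.16^9·0.84^9 = 48620·6.87195e-08·0.208216 = 0.000695678
  f_3 = C(18,9)·0.63^9·0.37^9 = 48620·0.0156338·0.000129962 = 0.098786
  f_4 = C(18,9)·0.67^9·0.33^9 = 48620·0.0272065·4.64115e-05 = 0.0613923
Posterior odds = (P(Z=4)·f_4) / (P(Z=2)·f_2) = (0.14·0.0613923) / (0.24·0.000695678) = 0.00859492 / 0.000166963 ≈ 51.4780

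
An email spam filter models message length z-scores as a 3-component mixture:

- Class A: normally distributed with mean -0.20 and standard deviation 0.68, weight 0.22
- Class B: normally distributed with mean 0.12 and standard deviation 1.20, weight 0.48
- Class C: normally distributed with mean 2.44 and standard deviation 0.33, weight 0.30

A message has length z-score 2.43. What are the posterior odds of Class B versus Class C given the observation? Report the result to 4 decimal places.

The posterior odds equal the prior odds times the likelihood ratio: (π_i/π_j)·(f_i(x)/f_j(x)).
Normal densities:
  L_A = 0.000331255
  L_B = 0.052127
  L_C = 1.20836
0.025021 / 0.362508 ≈ 0.0690

0.0690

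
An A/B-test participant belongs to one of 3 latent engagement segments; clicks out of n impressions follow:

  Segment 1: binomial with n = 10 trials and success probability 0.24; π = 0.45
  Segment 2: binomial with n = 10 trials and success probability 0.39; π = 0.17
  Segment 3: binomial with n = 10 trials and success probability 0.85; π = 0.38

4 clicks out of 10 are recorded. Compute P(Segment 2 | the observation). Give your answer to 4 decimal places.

0.4113

Apply Bayes' rule: the posterior for each component is proportional to its prior times its likelihood at x.
Evaluate each component's likelihood at the observed value:
  f_1 = 0.13426
  f_2 = 0.250298
  f_3 = 0.00124866
Multiply by the mixture weights:
  π_1·f_1 = 0.45 × 0.13426 = 0.0604169
  π_2·f_2 = 0.17 × 0.250298 = 0.0425506
  π_3·f_3 = 0.38 × 0.00124866 = 0.000474489
Denominator: 0.0604169 + 0.0425506 + 0.000474489 = 0.103442
So the posterior for Segment 2 is 0.0425506 / 0.103442 ≈ 0.4113.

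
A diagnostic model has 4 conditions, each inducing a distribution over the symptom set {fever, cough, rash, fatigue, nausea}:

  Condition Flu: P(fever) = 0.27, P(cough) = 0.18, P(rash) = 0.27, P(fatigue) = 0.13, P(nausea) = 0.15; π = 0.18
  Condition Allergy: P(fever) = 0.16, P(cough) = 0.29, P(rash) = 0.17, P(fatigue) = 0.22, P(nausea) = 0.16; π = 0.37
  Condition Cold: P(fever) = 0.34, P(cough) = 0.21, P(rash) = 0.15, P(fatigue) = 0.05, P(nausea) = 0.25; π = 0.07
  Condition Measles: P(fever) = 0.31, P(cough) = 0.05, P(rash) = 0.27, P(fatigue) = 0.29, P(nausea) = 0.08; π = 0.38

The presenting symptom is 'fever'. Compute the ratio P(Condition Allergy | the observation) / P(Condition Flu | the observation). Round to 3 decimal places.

The posterior odds equal the prior odds times the likelihood ratio: (π_i/π_j)·(f_i(x)/f_j(x)).
Categorical probabilities:
  L_Flu = P(fever | comp) = 0.27
  L_Allergy = P(fever | comp) = 0.16
  L_Cold = P(fever | comp) = 0.34
  L_Measles = P(fever | comp) = 0.31
Posterior odds = (π_Allergy·L_Allergy) / (π_Flu·L_Flu) = (0.37·0.16) / (0.18·0.27) = 0.0592 / 0.0486 ≈ 1.218

1.218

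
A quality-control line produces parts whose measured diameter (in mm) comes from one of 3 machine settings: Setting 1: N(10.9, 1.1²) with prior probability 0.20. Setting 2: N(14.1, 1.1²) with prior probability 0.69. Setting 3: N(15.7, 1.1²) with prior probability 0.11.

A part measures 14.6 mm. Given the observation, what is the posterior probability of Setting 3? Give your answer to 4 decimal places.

0.0967

Posterior ∝ prior × likelihood, so P(k | x) ∝ π_k f_k(x); normalise over all components.
Evaluate each component's likelihood at the observed value:
  p_1 = 0.00126678
  p_2 = 0.327079
  p_3 = 0.219973
Multiply by the mixture weights:
  π_1·p_1 = 0.20 × 0.00126678 = 0.000253357
  π_2·p_2 = 0.69 × 0.327079 = 0.225684
  π_3·p_3 = 0.11 × 0.219973 = 0.0241971
Marginal: 0.000253357 + 0.225684 + 0.0241971 = 0.250135
P(Setting 3 | x) = 0.0241971 / 0.250135 ≈ 0.0967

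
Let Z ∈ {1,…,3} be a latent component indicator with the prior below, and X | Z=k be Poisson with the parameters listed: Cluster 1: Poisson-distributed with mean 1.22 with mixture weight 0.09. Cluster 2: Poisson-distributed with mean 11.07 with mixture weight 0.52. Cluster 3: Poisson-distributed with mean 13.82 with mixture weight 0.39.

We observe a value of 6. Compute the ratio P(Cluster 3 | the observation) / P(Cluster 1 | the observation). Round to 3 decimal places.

Only the two components matter; the odds are (w_i f_i(x)) / (w_j f_j(x)).
Evaluate each component's likelihood at the observed value:
  p_1 = e^(−1.22)·1.22^6/6! = 0.00135203
  p_2 = e^(−11.07)·11.07^6/6! = 0.0398028
  p_3 = e^(−13.82)·13.82^6/6! = 0.0096331
Posterior odds = (w_3·p_3) / (w_1·p_1) = (0.39·0.0096331) / (0.09·0.00135203) = 0.00375691 / 0.000121683 ≈ 30.875

30.875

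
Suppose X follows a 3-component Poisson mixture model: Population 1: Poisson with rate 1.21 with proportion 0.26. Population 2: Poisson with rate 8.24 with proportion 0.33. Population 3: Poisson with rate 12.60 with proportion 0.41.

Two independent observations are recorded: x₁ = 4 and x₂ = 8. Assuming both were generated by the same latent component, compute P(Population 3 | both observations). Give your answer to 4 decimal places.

P(component k | x) = π_k·f_k(x) / marginal(x), where marginal(x) = Σ_j π_j·f_j(x).
Since both observations come from the same component, the likelihood for component k is f_k(x₁)·f_k(x₂).
  f_1 = [e^(−1.21)·1.21^4/4! = 0.0266338] × [3.39833e-05] = 9.05107e-07
  f_2 = [e^(−8.24)·8.24^4/4! = 0.0506887] × [0.139095] = 0.00705053
  f_3 = [e^(−12.60)·12.60^4/4! = 0.00354128] × [0.0531292] = 0.000188145
Unnormalised posteriors:
  π_1·f_1 = 0.26 × 9.05107e-07 = 2.35328e-07
  π_2·f_2 = 0.33 × 0.00705053 = 0.00232667
  π_3·f_3 = 0.41 × 0.000188145 = 7.71397e-05
Normaliser: 2.35328e-07 + 0.00232667 + 7.71397e-05 = 0.00240405
P(Population 3 | x₁,x₂) ≈ 0.0321

0.0321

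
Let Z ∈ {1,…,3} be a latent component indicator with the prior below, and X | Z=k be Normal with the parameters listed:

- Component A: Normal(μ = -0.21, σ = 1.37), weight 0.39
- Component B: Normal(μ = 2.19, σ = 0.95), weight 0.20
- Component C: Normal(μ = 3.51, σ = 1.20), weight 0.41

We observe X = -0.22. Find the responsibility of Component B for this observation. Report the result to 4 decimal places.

0.0285

Posterior ∝ prior × likelihood, so P(k | x) ∝ w_k f_k(x); normalise over all components.
Component likelihoods at x = -0.22:
  f_A = (1/(1.37·√(2π)))·exp(−(-0.22−-0.21)²/(2·1.37²)) = 0.291199·exp(-0.00003) = 0.291191
  f_B = (1/(0.95·√(2π)))·exp(−(-0.22−2.19)²/(2·0.95²)) = 0.419939·exp(-3.21778) = 0.0168159
  f_C = (1/(1.20·√(2π)))·exp(−(-0.22−3.51)²/(2·1.20²)) = 0.332452·exp(-4.83087) = 0.00265283
Multiply by the mixture weights:
  w_A·f_A = 0.39 × 0.291191 = 0.113564
  w_B·f_B = 0.20 × 0.0168159 = 0.00336318
  w_C·f_C = 0.41 × 0.00265283 = 0.00108766
Evidence: 0.113564 + 0.00336318 + 0.00108766 = 0.118015
So the posterior for Component B is 0.00336318 / 0.118015 ≈ 0.0285.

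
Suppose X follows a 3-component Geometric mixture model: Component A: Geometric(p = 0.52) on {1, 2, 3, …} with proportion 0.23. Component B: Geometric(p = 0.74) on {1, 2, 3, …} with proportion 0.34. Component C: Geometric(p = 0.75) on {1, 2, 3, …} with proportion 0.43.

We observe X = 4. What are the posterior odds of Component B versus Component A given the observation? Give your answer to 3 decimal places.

The posterior odds equal the prior odds times the likelihood ratio: (π_i/π_j)·(f_i(x)/f_j(x)).
Evaluate each component's likelihood at the observed value:
  L_A = 0.52·(1−0.52)^3 = 0.52·0.110592 = 0.0575078
  L_B = 0.74·(1−0.74)^3 = 0.74·0.017576 = 0.0130062
  L_C = 0.75·(1−0.75)^3 = 0.75·0.015625 = 0.0117188
0.00442212 / 0.0132268 ≈ 0.334

0.334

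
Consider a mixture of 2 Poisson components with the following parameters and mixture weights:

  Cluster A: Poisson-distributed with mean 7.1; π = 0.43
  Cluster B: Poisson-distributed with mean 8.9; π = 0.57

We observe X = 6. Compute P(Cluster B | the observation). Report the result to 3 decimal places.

Apply Bayes' rule: the posterior for each component is proportional to its prior times its likelihood at x.
Component likelihoods at x = 6:
  p_A = e^(−7.1)·7.1^6/6! = 0.1468
  p_B = e^(−8.9)·8.9^6/6! = 0.0941427
Multiply by the mixture weights:
  π_A·p_A = 0.43 × 0.1468 = 0.0631241
  π_B·p_B = 0.57 × 0.0941427 = 0.0536613
Normaliser: 0.0631241 + 0.0536613 = 0.116785
Responsibility of Cluster B: 0.0536613 / 0.116785 ≈ 0.459

0.459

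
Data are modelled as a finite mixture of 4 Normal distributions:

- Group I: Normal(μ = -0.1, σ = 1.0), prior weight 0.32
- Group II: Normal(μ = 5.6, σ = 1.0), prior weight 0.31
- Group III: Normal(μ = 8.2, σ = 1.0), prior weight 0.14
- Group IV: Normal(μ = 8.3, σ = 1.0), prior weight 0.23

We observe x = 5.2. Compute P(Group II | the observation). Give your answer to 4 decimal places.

Apply Bayes' rule: the posterior for each component is proportional to its prior times its likelihood at x.
Normal densities:
  f_I = (1/(1.0·√(2π)))·exp(−(5.2−-0.1)²/(2·1.0²)) = 0.398942·exp(-14.04500) = 3.17135e-07
  f_II = (1/(1.0·√(2π)))·exp(−(5.2−5.6)²/(2·1.0²)) = 0.398942·exp(-0.08000) = 0.36827
  f_III = (1/(1.0·√(2π)))·exp(−(5.2−8.2)²/(2·1.0²)) = 0.398942·exp(-4.50000) = 0.00443185
  f_IV = (1/(1.0·√(2π)))·exp(−(5.2−8.3)²/(2·1.0²)) = 0.398942·exp(-4.80500) = 0.00326682
Multiply by the mixture weights:
  π_I·f_I = 0.32 × 3.17135e-07 = 1.01483e-07
  π_II·f_II = 0.31 × 0.36827 = 0.114164
  π_III·f_III = 0.14 × 0.00443185 = 0.000620459
  π_IV·f_IV = 0.23 × 0.00326682 = 0.000751368
Sum: 1.01483e-07 + 0.114164 + 0.000620459 + 0.000751368 = 0.115536
P(Group II | the observation) ≈ 0.9881

0.9881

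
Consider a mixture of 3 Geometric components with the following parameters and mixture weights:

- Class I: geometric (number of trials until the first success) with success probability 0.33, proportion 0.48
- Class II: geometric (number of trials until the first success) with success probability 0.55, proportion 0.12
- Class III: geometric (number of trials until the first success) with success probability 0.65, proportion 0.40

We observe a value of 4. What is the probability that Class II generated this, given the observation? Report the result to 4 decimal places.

0.0928

Apply Bayes' rule: the posterior for each component is proportional to its prior times its likelihood at x.
Evaluate each component's likelihood at the observed value:
  f_I = 0.33·(1−0.33)^3 = 0.33·0.300763 = 0.0992518
  f_II = 0.55·(1−0.55)^3 = 0.55·0.091125 = 0.0501187
  f_III = 0.65·(1−0.65)^3 = 0.65·0.042875 = 0.0278687
Unnormalised posteriors:
  w_I·f_I = 0.48 × 0.0992518 = 0.0476409
  w_II·f_II = 0.12 × 0.0501187 = 0.00601425
  w_III·f_III = 0.40 × 0.0278687 = 0.0111475
Denominator: 0.0476409 + 0.00601425 + 0.0111475 = 0.0648026
P(Class II | x) ≈ 0.0928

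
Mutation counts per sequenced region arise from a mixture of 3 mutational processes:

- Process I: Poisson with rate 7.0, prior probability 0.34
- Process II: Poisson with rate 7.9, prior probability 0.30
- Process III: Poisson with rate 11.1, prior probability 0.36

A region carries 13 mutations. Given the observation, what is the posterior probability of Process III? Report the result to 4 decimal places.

P(component k | x) = P(Z=k)·f_k(x) / marginal(x), where marginal(x) = Σ_j P(Z=j)·f_j(x).
Evaluate each component's likelihood at the observed value:
  L_I = 0.0141884
  L_II = 0.0277936
  L_III = 0.0942431
Prior × likelihood for each component:
  P(Z=I)·L_I = 0.34 × 0.0141884 = 0.00482405
  P(Z=II)·L_II = 0.30 × 0.0277936 = 0.00833809
  P(Z=III)·L_III = 0.36 × 0.0942431 = 0.0339275
Denominator: 0.00482405 + 0.00833809 + 0.0339275 = 0.0470897
Responsibility of Process III: 0.0339275 / 0.0470897 ≈ 0.7205

0.7205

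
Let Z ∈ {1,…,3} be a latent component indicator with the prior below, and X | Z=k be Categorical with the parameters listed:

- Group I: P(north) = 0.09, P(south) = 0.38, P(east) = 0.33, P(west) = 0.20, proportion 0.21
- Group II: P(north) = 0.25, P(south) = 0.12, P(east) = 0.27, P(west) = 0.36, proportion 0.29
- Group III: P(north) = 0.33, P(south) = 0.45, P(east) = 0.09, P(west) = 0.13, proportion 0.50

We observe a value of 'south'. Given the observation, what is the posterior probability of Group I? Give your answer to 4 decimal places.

0.2350

Apply Bayes' rule: the posterior for each component is proportional to its prior times its likelihood at x.
Component likelihoods at x = 'south':
  f_I = P(south | comp) = 0.38
  f_II = P(south | comp) = 0.12
  f_III = P(south | comp) = 0.45
Unnormalised posteriors:
  π_I·f_I = 0.21 × 0.38 = 0.0798
  π_II·f_II = 0.29 × 0.12 = 0.0348
  π_III·f_III = 0.50 × 0.45 = 0.225
Evidence: 0.0798 + 0.0348 + 0.225 = 0.3396
So the posterior for Group I is 0.0798 / 0.3396 ≈ 0.2350.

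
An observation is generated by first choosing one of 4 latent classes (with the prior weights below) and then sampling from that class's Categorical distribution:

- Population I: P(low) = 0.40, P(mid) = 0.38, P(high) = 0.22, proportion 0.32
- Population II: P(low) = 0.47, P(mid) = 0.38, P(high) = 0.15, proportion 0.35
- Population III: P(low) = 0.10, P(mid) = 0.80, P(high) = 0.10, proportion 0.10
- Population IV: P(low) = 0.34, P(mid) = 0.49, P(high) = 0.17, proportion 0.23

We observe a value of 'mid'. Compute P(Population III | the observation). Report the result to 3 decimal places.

P(component k | x) = π_k·f_k(x) / marginal(x), where marginal(x) = Σ_j π_j·f_j(x).
Component likelihoods at x = 'mid':
  p_I = P(mid | comp) = 0.38
  p_II = P(mid | comp) = 0.38
  p_III = P(mid | comp) = 0.80
  p_IV = P(mid | comp) = 0.49
Unnormalised posteriors:
  π_I·p_I = 0.32 × 0.38 = 0.1216
  π_II·p_II = 0.35 × 0.38 = 0.133
  π_III·p_III = 0.10 × 0.8 = 0.08
  π_IV·p_IV = 0.23 × 0.49 = 0.1127
Normaliser: 0.1216 + 0.133 + 0.08 + 0.1127 = 0.4473
P(Population III | the observation) ≈ 0.179

0.179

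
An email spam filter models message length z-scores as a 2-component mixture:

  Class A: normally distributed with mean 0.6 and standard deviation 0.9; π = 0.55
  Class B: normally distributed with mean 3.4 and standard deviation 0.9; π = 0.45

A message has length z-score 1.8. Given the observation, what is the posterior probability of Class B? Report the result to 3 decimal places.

0.291

Posterior ∝ prior × likelihood, so P(k | x) ∝ π_k f_k(x); normalise over all components.
Evaluate each component's likelihood at the observed value:
  f_A = (1/(0.9·√(2π)))·exp(−(1.8−0.6)²/(2·0.9²)) = 0.443269·exp(-0.88889) = 0.182233
  f_B = (1/(0.9·√(2π)))·exp(−(1.8−3.4)²/(2·0.9²)) = 0.443269·exp(-1.58025) = 0.0912799
Multiply by the mixture weights:
  π_A·f_A = 0.55 × 0.182233 = 0.100228
  π_B·f_B = 0.45 × 0.0912799 = 0.0410759
Normaliser: 0.100228 + 0.0410759 = 0.141304
Responsibility of Class B: 0.0410759 / 0.141304 ≈ 0.291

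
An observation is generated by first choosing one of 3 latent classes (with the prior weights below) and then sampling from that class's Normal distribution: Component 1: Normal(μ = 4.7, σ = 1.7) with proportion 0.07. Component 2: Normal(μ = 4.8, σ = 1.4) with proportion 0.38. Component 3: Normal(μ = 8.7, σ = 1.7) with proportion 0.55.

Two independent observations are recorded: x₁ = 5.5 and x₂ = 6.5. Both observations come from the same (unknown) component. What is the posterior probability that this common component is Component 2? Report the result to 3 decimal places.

By Bayes' theorem, P(k | x) = π_k f_k(x) / Σ_j π_j f_j(x).
Since both observations come from the same component, the likelihood for component k is f_k(x₁)·f_k(x₂).
  p_1 = [(1/(1.7·√(2π)))·exp(−(5.5−4.7)²/(2·1.7²)) = 0.234672·exp(-0.11073) = 0.210074] × [0.133973] = 0.0281442
  p_2 = [(1/(1.4·√(2π)))·exp(−(5.5−4.8)²/(2·1.4²)) = 0.284959·exp(-0.12500) = 0.251475] × [0.136333] = 0.0342843
  p_3 = [(1/(1.7·√(2π)))·exp(−(5.5−8.7)²/(2·1.7²)) = 0.234672·exp(-1.77163) = 0.0399074] × [0.101577] = 0.00405368
Multiply by the mixture weights:
  π_1·p_1 = 0.07 × 0.0281442 = 0.00197009
  π_2·p_2 = 0.38 × 0.0342843 = 0.0130281
  π_3·p_3 = 0.55 × 0.00405368 = 0.00222952
Marginal: 0.00197009 + 0.0130281 + 0.00222952 = 0.0172277
Responsibility of Component 2: 0.0130281 / 0.0172277 ≈ 0.756

0.756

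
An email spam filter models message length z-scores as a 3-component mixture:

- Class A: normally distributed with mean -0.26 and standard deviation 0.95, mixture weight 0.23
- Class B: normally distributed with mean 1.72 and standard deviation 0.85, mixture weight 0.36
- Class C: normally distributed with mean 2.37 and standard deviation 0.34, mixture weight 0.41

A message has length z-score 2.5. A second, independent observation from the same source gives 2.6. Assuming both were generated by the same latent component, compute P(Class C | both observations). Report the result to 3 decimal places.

0.932

P(component k | x) = π_k·f_k(x) / marginal(x), where marginal(x) = Σ_j π_j·f_j(x).
Since both observations come from the same component, the likelihood for component k is f_k(x₁)·f_k(x₂).
  L_A = [0.00617083] × [0.00451984] = 2.78911e-05
  L_B = [0.308061] × [0.274628] = 0.0846023
  L_C = [1.09065] × [0.933387] = 1.018
Weight by the priors:
  π_A·L_A = 0.23 × 2.78911e-05 = 6.41496e-06
  π_B·L_B = 0.36 × 0.0846023 = 0.0304568
  π_C·L_C = 0.41 × 1.018 = 0.41738
Sum: 6.41496e-06 + 0.0304568 + 0.41738 = 0.447843
Responsibility of Class C: 0.41738 / 0.447843 ≈ 0.932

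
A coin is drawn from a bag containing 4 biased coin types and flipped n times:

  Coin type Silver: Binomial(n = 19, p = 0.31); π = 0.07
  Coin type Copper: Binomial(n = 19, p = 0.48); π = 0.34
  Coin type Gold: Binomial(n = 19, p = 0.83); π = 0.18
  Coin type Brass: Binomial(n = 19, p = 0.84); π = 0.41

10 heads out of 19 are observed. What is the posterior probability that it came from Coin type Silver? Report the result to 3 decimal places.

By Bayes' theorem, P(k | x) = w_k f_k(x) / Σ_j w_j f_j(x).
Component likelihoods at x = 10 heads out of 19:
  L_Silver = 0.0268428
  L_Copper = 0.166729
  L_Gold = 0.00169977
  L_Brass = 0.0011103
Unnormalised posteriors:
  w_Silver·L_Silver = 0.07 × 0.0268428 = 0.00187899
  w_Copper·L_Copper = 0.34 × 0.166729 = 0.0566878
  w_Gold·L_Gold = 0.18 × 0.00169977 = 0.000305958
  w_Brass·L_Brass = 0.41 × 0.0011103 = 0.000455224
Marginal: 0.00187899 + 0.0566878 + 0.000305958 + 0.000455224 = 0.059328
P(Coin type Silver | x) = 0.00187899 / 0.059328 ≈ 0.032

0.032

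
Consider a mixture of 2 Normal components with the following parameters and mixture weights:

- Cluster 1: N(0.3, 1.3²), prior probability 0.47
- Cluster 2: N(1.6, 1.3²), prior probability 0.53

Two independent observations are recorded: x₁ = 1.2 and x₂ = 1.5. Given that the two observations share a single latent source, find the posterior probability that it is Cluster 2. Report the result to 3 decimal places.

By Bayes' theorem, P(k | x) = π_k f_k(x) / Σ_j π_j f_j(x).
Since both observations come from the same component, the likelihood for component k is f_k(x₁)·f_k(x₂).
  f_1 = [(1/(1.3·√(2π)))·exp(−(1.2−0.3)²/(2·1.3²)) = 0.306879·exp(-0.23964) = 0.241485] × [0.20042] = 0.0483985
  f_2 = [(1/(1.3·√(2π)))·exp(−(1.2−1.6)²/(2·1.3²)) = 0.306879·exp(-0.04734) = 0.29269] × [0.305972] = 0.0895551
Weight by the priors:
  π_1·f_1 = 0.47 × 0.0483985 = 0.0227473
  π_2·f_2 = 0.53 × 0.0895551 = 0.0474642
Evidence: 0.0227473 + 0.0474642 = 0.0702115
P(Cluster 2 | data) = 0.0474642 / 0.0702115 ≈ 0.676

0.676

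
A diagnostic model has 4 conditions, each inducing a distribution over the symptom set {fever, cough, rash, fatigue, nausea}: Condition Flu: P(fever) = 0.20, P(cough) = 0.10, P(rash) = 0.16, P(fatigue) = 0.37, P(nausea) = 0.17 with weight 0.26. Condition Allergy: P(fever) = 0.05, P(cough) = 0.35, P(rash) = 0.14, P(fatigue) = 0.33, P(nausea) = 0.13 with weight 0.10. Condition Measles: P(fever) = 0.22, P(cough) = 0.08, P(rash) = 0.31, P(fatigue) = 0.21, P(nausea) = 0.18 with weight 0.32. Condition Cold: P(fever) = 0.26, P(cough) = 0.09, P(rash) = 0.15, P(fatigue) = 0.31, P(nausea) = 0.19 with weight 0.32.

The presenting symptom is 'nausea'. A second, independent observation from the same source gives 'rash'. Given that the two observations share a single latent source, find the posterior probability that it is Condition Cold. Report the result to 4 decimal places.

Posterior ∝ prior × likelihood, so P(k | x) ∝ π_k f_k(x); normalise over all components.
Since both observations come from the same component, the likelihood for component k is f_k(x₁)·f_k(x₂).
  L_Flu = [0.17] × [0.16] = 0.0272
  L_Allergy = [0.13] × [0.14] = 0.0182
  L_Measles = [0.18] × [0.31] = 0.0558
  L_Cold = [0.19] × [0.15] = 0.0285
Prior × likelihood for each component:
  π_Flu·L_Flu = 0.26 × 0.0272 = 0.007072
  π_Allergy·L_Allergy = 0.10 × 0.0182 = 0.00182
  π_Measles·L_Measles = 0.32 × 0.0558 = 0.017856
  π_Cold·L_Cold = 0.32 × 0.0285 = 0.00912
Marginal: 0.007072 + 0.00182 + 0.017856 + 0.00912 = 0.035868
P(Condition Cold | x₁,x₂) ≈ 0.2543

0.2543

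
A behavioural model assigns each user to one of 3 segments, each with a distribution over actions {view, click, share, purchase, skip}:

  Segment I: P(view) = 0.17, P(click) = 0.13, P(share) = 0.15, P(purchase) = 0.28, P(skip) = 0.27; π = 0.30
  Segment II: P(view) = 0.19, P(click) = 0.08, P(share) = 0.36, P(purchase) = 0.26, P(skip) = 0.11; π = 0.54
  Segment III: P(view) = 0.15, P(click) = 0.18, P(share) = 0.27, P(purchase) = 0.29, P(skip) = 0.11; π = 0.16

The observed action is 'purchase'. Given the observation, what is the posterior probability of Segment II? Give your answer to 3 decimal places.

0.518

By Bayes' theorem, P(k | x) = P(Z=k) f_k(x) / Σ_j P(Z=j) f_j(x).
Categorical probabilities:
  p_I = 0.28
  p_II = 0.26
  p_III = 0.29
Prior × likelihood for each component:
  P(Z=I)·p_I = 0.30 × 0.28 = 0.084
  P(Z=II)·p_II = 0.54 × 0.26 = 0.1404
  P(Z=III)·p_III = 0.16 × 0.29 = 0.0464
Normaliser: 0.084 + 0.1404 + 0.0464 = 0.2708
P(Segment II | the observation) = 0.1404 / 0.2708 ≈ 0.518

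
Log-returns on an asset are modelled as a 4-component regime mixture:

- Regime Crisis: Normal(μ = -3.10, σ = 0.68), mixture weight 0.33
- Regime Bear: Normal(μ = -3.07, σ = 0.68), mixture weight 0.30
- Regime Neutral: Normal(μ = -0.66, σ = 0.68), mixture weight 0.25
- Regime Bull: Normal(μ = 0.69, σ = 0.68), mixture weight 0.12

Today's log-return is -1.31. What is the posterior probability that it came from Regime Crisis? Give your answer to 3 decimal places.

Posterior ∝ prior × likelihood, so P(k | x) ∝ w_k f_k(x); normalise over all components.
Evaluate each component's likelihood at the observed value:
  p_Crisis = (1/(0.68·√(2π)))·exp(−(-1.31−-3.10)²/(2·0.68²)) = 0.586680·exp(-3.46464) = 0.0183538
  p_Bear = (1/(0.68·√(2π)))·exp(−(-1.31−-3.07)²/(2·0.68²)) = 0.586680·exp(-3.34948) = 0.020594
  p_Neutral = (1/(0.68·√(2π)))·exp(−(-1.31−-0.66)²/(2·0.68²)) = 0.586680·exp(-0.45686) = 0.371528
  p_Bull = (1/(0.68·√(2π)))·exp(−(-1.31−0.69)²/(2·0.68²)) = 0.586680·exp(-4.32526) = 0.00776184
Prior × likelihood for each component:
  w_Crisis·p_Crisis = 0.33 × 0.0183538 = 0.00605676
  w_Bear·p_Bear = 0.30 × 0.020594 = 0.00617819
  w_Neutral·p_Neutral = 0.25 × 0.371528 = 0.0928819
  w_Bull·p_Bull = 0.12 × 0.00776184 = 0.000931421
Marginal: 0.00605676 + 0.00617819 + 0.0928819 + 0.000931421 = 0.106048
So the posterior for Regime Crisis is 0.00605676 / 0.106048 ≈ 0.057.

0.057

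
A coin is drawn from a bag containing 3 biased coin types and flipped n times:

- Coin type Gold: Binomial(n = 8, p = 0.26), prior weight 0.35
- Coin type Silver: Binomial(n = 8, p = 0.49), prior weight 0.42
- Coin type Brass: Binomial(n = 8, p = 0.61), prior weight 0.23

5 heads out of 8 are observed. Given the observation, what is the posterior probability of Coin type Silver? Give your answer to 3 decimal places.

0.544

By Bayes' theorem, P(k | x) = π_k f_k(x) / Σ_j π_j f_j(x).
Component likelihoods at x = 5 heads out of 8:
  f_Gold = 0.0269619
  f_Silver = 0.209835
  f_Brass = 0.280563
Multiply by the mixture weights:
  π_Gold·f_Gold = 0.35 × 0.0269619 = 0.00943665
  π_Silver·f_Silver = 0.42 × 0.209835 = 0.0881309
  π_Brass·f_Brass = 0.23 × 0.280563 = 0.0645296
Sum: 0.00943665 + 0.0881309 + 0.0645296 = 0.162097
Responsibility of Coin type Silver: 0.0881309 / 0.162097 ≈ 0.544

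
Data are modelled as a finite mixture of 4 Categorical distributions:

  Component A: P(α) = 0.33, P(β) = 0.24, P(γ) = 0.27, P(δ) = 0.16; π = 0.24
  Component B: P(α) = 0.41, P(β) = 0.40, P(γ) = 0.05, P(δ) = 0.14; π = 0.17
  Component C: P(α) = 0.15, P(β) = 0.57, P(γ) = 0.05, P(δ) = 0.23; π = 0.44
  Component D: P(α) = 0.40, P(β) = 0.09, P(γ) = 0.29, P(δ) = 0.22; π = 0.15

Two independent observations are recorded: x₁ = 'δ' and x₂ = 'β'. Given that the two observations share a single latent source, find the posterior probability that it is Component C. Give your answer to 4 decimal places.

Apply Bayes' rule: the posterior for each component is proportional to its prior times its likelihood at x.
Since both observations come from the same component, the likelihood for component k is f_k(x₁)·f_k(x₂).
  L_A = [0.16] × [0.24] = 0.0384
  L_B = [0.14] × [0.4] = 0.056
  L_C = [0.23] × [0.57] = 0.1311
  L_D = [0.22] × [0.09] = 0.0198
Multiply by the mixture weights:
  P(Z=A)·L_A = 0.24 × 0.0384 = 0.009216
  P(Z=B)·L_B = 0.17 × 0.056 = 0.00952
  P(Z=C)·L_C = 0.44 × 0.1311 = 0.057684
  P(Z=D)·L_D = 0.15 × 0.0198 = 0.00297
Evidence: 0.009216 + 0.00952 + 0.057684 + 0.00297 = 0.07939
P(Component C | data) = 0.057684 / 0.07939 ≈ 0.7266

0.7266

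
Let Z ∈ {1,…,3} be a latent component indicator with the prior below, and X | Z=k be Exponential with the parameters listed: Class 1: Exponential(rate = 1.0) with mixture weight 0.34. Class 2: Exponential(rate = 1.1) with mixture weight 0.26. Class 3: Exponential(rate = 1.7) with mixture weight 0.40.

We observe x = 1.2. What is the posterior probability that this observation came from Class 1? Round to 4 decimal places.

The responsibility of component k is P(Z=k) f_k(x) divided by Σ_j P(Z=j) f_j(x).
Component likelihoods at x = 1.2:
  f_1 = 1.0·e^(−1.0·1.2) = 1.0·e^(−1.2000) = 0.301194
  f_2 = 1.1·e^(−1.1·1.2) = 1.1·e^(−1.3200) = 0.293849
  f_3 = 1.7·e^(−1.7·1.2) = 1.7·e^(−2.0400) = 0.221049
Weight by the priors:
  P(Z=1)·f_1 = 0.34 × 0.301194 = 0.102406
  P(Z=2)·f_2 = 0.26 × 0.293849 = 0.0764007
  P(Z=3)·f_3 = 0.40 × 0.221049 = 0.0884195
Denominator: 0.102406 + 0.0764007 + 0.0884195 = 0.267226
So the posterior for Class 1 is 0.102406 / 0.267226 ≈ 0.3832.

0.3832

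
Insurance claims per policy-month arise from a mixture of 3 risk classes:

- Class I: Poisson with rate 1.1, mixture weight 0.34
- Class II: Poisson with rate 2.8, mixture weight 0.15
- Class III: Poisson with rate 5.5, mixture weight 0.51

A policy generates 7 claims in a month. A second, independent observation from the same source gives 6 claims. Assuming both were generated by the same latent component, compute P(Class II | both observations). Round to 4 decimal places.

Apply Bayes' rule: the posterior for each component is proportional to its prior times its likelihood at x.
Since both observations come from the same component, the likelihood for component k is f_k(x₁)·f_k(x₂).
  p_I = [0.000128705] × [0.00081903] = 1.05413e-07
  p_II = [0.0162799] × [0.0406997] = 0.000662586
  p_III = [0.123449] × [0.157117] = 0.019396
Weight by the priors:
  π_I·p_I = 0.34 × 1.05413e-07 = 3.58404e-08
  π_II·p_II = 0.15 × 0.000662586 = 9.93879e-05
  π_III·p_III = 0.51 × 0.019396 = 0.00989197
Sum: 3.58404e-08 + 9.93879e-05 + 0.00989197 = 0.00999139
P(Class II | data) = 9.93879e-05 / 0.00999139 ≈ 0.0099

0.0099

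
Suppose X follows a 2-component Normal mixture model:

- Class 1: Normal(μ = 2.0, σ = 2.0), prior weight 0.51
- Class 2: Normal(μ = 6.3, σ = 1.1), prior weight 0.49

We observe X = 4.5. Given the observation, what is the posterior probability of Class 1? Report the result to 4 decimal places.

0.4999

Apply Bayes' rule: the posterior for each component is proportional to its prior times its likelihood at x.
Evaluate each component's likelihood at the observed value:
  f_1 = (1/(2.0·√(2π)))·exp(−(4.5−2.0)²/(2·2.0²)) = 0.199471·exp(-0.78125) = 0.0913245
  f_2 = (1/(1.1·√(2π)))·exp(−(4.5−6.3)²/(2·1.1²)) = 0.362675·exp(-1.33884) = 0.0950748
Multiply by the mixture weights:
  P(Z=1)·f_1 = 0.51 × 0.0913245 = 0.0465755
  P(Z=2)·f_2 = 0.49 × 0.0950748 = 0.0465866
Denominator: 0.0465755 + 0.0465866 = 0.0931622
Responsibility of Class 1: 0.0465755 / 0.0931622 ≈ 0.4999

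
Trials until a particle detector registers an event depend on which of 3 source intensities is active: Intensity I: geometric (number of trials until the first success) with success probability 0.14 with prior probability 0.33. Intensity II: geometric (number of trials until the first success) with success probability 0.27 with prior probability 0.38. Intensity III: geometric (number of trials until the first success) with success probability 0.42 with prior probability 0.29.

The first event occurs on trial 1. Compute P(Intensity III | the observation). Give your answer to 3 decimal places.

0.450

The responsibility of component k is P(Z=k) f_k(x) divided by Σ_j P(Z=j) f_j(x).
Component likelihoods at x = 1:
  f_I = 0.14·(1−0.14)^0 = 0.14·1 = 0.14
  f_II = 0.27·(1−0.27)^0 = 0.27·1 = 0.27
  f_III = 0.42·(1−0.42)^0 = 0.42·1 = 0.42
Multiply by the mixture weights:
  P(Z=I)·f_I = 0.33 × 0.14 = 0.0462
  P(Z=II)·f_II = 0.38 × 0.27 = 0.1026
  P(Z=III)·f_III = 0.29 × 0.42 = 0.1218
Sum: 0.0462 + 0.1026 + 0.1218 = 0.2706
P(Intensity III | 1) ≈ 0.450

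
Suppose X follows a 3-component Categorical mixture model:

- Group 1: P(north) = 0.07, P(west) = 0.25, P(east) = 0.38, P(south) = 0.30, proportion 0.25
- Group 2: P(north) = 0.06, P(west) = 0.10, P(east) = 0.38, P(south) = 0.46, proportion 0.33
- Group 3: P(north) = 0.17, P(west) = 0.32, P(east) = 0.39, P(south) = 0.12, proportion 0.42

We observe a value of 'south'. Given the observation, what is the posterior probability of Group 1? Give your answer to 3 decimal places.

0.271

The responsibility of component k is P(Z=k) f_k(x) divided by Σ_j P(Z=j) f_j(x).
Evaluate each component's likelihood at the observed value:
  p_1 = 0.3
  p_2 = 0.46
  p_3 = 0.12
Multiply by the mixture weights:
  P(Z=1)·p_1 = 0.25 × 0.3 = 0.075
  P(Z=2)·p_2 = 0.33 × 0.46 = 0.1518
  P(Z=3)·p_3 = 0.42 × 0.12 = 0.0504
Normaliser: 0.075 + 0.1518 + 0.0504 = 0.2772
Responsibility of Group 1: 0.075 / 0.2772 ≈ 0.271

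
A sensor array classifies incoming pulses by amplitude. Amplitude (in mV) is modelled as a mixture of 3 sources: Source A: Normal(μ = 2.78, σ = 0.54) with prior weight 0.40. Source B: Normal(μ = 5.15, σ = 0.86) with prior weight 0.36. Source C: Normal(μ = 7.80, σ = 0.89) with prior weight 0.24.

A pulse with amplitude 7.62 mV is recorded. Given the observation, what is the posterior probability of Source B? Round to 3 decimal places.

0.025

By Bayes' theorem, P(k | x) = π_k f_k(x) / Σ_j π_j f_j(x).
Evaluate each component's likelihood at the observed value:
  p_A = 2.65495e-18
  p_B = 0.00750208
  p_C = 0.439175
Unnormalised posteriors:
  π_A·p_A = 0.40 × 2.65495e-18 = 1.06198e-18
  π_B·p_B = 0.36 × 0.00750208 = 0.00270075
  π_C·p_C = 0.24 × 0.439175 = 0.105402
Denominator: 1.06198e-18 + 0.00270075 + 0.105402 = 0.108103
Responsibility of Source B: 0.00270075 / 0.108103 ≈ 0.025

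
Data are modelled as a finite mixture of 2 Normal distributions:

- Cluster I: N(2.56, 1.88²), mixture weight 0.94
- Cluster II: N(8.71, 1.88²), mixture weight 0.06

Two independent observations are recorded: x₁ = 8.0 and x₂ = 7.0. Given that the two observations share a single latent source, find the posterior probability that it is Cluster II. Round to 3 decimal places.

0.977

The responsibility of component k is π_k f_k(x) divided by Σ_j π_j f_j(x).
Since both observations come from the same component, the likelihood for component k is f_k(x₁)·f_k(x₂).
  L_I = [0.00322533] × [0.0130492] = 4.2088e-05
  L_II = [0.197597] × [0.140314] = 0.0277257
Weight by the priors:
  π_I·L_I = 0.94 × 4.2088e-05 = 3.95627e-05
  π_II·L_II = 0.06 × 0.0277257 = 0.00166354
Normaliser: 3.95627e-05 + 0.00166354 = 0.0017031
So the posterior for Cluster II is 0.00166354 / 0.0017031 ≈ 0.977.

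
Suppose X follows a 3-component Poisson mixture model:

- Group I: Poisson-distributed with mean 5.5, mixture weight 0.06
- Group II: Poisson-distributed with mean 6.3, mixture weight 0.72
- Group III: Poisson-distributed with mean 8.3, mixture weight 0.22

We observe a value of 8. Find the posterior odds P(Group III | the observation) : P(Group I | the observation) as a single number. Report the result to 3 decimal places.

5.997

Posterior odds = (w_i f_i(x)) / (w_j f_j(x)); the normalising sum cancels.
Evaluate each component's likelihood at the observed value:
  p_I = 0.0848714
  p_II = 0.113018
  p_III = 0.138823
Odds = (0.22/0.06) × (0.138823/0.0848714) = 3.66667 × 1.63568 ≈ 5.997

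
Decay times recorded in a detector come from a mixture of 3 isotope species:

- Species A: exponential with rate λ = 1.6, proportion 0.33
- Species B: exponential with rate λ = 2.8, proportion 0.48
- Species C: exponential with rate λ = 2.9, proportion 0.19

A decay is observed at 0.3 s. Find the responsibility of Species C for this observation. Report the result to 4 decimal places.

Posterior ∝ prior × likelihood, so P(k | x) ∝ π_k f_k(x); normalise over all components.
Evaluate each component's likelihood at the observed value:
  L_A = 1.6·e^(−1.6·0.3) = 1.6·e^(−0.4800) = 0.990053
  L_B = 2.8·e^(−2.8·0.3) = 2.8·e^(−0.8400) = 1.20879
  L_C = 2.9·e^(−2.9·0.3) = 2.9·e^(−0.8700) = 1.21496
Prior × likelihood for each component:
  π_A·L_A = 0.33 × 0.990053 = 0.326718
  π_B·L_B = 0.48 × 1.20879 = 0.580219
  π_C·L_C = 0.19 × 1.21496 = 0.230842
Denominator: 0.326718 + 0.580219 + 0.230842 = 1.13778
P(Species C | x) ≈ 0.2029

0.2029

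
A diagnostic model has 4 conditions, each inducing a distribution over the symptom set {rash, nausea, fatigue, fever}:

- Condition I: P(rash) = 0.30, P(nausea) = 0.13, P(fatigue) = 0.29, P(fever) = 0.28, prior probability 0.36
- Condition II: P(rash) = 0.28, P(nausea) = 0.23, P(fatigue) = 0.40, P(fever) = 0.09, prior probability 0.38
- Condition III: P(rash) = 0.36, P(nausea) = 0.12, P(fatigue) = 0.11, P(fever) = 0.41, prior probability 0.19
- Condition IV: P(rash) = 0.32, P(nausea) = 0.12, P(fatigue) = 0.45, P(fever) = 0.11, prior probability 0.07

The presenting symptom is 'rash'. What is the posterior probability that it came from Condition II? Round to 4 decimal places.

0.3486

P(component k | x) = π_k·f_k(x) / marginal(x), where marginal(x) = Σ_j π_j·f_j(x).
Component likelihoods at x = 'rash':
  f_I = 0.3
  f_II = 0.28
  f_III = 0.36
  f_IV = 0.32
Multiply by the mixture weights:
  π_I·f_I = 0.36 × 0.3 = 0.108
  π_II·f_II = 0.38 × 0.28 = 0.1064
  π_III·f_III = 0.19 × 0.36 = 0.0684
  π_IV·f_IV = 0.07 × 0.32 = 0.0224
Sum: 0.108 + 0.1064 + 0.0684 + 0.0224 = 0.3052
P(Condition II | the observation) ≈ 0.3486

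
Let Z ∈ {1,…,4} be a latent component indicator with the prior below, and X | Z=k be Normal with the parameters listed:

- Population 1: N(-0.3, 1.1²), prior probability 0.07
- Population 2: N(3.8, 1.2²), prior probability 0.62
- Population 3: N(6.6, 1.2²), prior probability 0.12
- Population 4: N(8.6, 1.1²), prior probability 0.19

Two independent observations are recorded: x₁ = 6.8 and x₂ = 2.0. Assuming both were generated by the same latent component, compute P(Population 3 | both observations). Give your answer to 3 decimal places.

By Bayes' theorem, P(k | x) = w_k f_k(x) / Σ_j w_j f_j(x).
Since both observations come from the same component, the likelihood for component k is f_k(x₁)·f_k(x₂).
  f_1 = [3.25771e-10] × [0.0407541] = 1.32765e-11
  f_2 = [0.0146069] × [0.107931] = 0.00157654
  f_3 = [0.327866] × [0.000214225] = 7.02373e-05
  f_4 = [0.0950748] × [5.52353e-09] = 5.25148e-10
Prior × likelihood for each component:
  w_1·f_1 = 0.07 × 1.32765e-11 = 9.29354e-13
  w_2·f_2 = 0.62 × 0.00157654 = 0.000977457
  w_3·f_3 = 0.12 × 7.02373e-05 = 8.42847e-06
  w_4·f_4 = 0.19 × 5.25148e-10 = 9.97782e-11
Sum: 9.29354e-13 + 0.000977457 + 8.42847e-06 + 9.97782e-11 = 0.000985886
P(Population 3 | data) = 8.42847e-06 / 0.000985886 ≈ 0.009

0.009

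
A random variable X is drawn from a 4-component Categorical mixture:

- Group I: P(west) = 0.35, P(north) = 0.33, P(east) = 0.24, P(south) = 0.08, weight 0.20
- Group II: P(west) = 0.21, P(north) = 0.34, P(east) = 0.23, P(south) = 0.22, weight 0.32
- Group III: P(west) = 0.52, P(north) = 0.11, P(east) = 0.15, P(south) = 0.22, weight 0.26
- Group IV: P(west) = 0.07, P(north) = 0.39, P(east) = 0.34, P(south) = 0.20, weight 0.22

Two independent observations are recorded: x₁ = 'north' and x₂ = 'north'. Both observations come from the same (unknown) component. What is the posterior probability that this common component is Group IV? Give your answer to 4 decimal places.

0.3508

P(component k | x) = π_k·f_k(x) / marginal(x), where marginal(x) = Σ_j π_j·f_j(x).
Since both observations come from the same component, the likelihood for component k is f_k(x₁)·f_k(x₂).
  L_I = [P(north | comp) = 0.33] × [0.33] = 0.1089
  L_II = [P(north | comp) = 0.34] × [0.34] = 0.1156
  L_III = [P(north | comp) = 0.11] × [0.11] = 0.0121
  L_IV = [P(north | comp) = 0.39] × [0.39] = 0.1521
Multiply by the mixture weights:
  π_I·L_I = 0.20 × 0.1089 = 0.02178
  π_II·L_II = 0.32 × 0.1156 = 0.036992
  π_III·L_III = 0.26 × 0.0121 = 0.003146
  π_IV·L_IV = 0.22 × 0.1521 = 0.033462
Denominator: 0.02178 + 0.036992 + 0.003146 + 0.033462 = 0.09538
Responsibility of Group IV: 0.033462 / 0.09538 ≈ 0.3508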